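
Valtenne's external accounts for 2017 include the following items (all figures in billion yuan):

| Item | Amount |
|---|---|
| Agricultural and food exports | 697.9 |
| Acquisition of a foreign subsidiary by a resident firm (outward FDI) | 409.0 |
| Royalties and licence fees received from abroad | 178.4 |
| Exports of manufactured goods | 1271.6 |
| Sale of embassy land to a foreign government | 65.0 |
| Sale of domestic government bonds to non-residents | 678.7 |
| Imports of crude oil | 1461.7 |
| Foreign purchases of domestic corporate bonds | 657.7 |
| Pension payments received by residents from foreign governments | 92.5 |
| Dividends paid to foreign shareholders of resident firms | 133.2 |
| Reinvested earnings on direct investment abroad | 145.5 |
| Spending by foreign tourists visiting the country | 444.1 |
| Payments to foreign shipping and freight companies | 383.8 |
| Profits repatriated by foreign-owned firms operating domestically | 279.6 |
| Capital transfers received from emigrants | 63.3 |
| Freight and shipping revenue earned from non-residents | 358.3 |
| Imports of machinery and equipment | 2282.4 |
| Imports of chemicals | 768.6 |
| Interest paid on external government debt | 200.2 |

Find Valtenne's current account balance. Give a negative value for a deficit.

Goods: -768.6 + 1271.6 - 1461.7 + 697.9 - 2282.4 = -2543.2
Services: 358.3 + 178.4 + 444.1 - 383.8 = 597.0
Primary income: -279.6 - 133.2 + 145.5 - 200.2 = -467.5
Secondary income: 92.5
Current account = (-2543.2) + 597.0 + (-467.5) + 92.5 = -2321.2
(Excluded from the current account — financial account: acquisition of a foreign subsidiary by a resident firm (outward FDI) 409.0, sale of domestic government bonds to non-residents 678.7, foreign purchases of domestic corporate bonds 657.7; capital account: sale of embassy land to a foreign government 65.0, capital transfers received from emigrants 63.3.)

-2321.2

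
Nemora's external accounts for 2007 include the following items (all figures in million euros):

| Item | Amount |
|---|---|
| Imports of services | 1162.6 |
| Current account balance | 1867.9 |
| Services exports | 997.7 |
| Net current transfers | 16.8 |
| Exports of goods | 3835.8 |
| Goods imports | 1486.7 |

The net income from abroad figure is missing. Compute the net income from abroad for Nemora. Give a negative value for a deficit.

Current account = goods balance + services balance + net primary income + net secondary income
Sum of the known components = 2201.0
Net income from abroad = CA - (known components) = 1867.9 - 2201.0 = -333.1

-333.1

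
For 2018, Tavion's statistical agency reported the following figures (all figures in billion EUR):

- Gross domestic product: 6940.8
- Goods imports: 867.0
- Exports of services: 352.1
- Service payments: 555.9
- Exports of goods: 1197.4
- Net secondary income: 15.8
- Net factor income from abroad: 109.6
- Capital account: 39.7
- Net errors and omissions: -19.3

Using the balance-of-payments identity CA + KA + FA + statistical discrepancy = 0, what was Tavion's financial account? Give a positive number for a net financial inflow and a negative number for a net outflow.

Goods balance = 1197.4 - 867.0 = 330.4
Services balance = 352.1 - 555.9 = -203.8
Trade balance (goods + services) = 330.4 + (-203.8) = 126.6
Net primary income = 109.6
Net secondary income = 15.8
Current account = 126.6 + 109.6 + 15.8 = 252.0
Financial account = -(252.0 + 39.7 + (-19.3)) = -272.4

-272.4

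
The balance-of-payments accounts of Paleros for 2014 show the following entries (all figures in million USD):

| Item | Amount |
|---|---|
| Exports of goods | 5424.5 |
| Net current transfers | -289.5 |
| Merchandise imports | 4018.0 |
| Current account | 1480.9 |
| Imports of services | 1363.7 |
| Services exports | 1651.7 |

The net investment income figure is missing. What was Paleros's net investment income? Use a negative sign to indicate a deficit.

75.9

Current account = goods balance + services balance + net primary income + net secondary income
Sum of the known components = 1405.0
Net investment income = CA - (known components) = 1480.9 - 1405.0 = 75.9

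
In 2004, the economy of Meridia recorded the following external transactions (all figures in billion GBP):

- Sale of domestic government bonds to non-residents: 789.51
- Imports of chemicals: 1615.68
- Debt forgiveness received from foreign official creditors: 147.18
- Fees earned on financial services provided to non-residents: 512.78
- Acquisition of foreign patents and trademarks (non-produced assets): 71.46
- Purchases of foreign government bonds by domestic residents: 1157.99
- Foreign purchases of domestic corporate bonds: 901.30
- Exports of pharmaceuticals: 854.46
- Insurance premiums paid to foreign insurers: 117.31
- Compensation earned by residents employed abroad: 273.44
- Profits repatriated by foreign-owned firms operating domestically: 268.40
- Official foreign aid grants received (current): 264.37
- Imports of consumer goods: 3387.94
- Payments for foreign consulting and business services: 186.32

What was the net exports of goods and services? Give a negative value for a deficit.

Goods: -1615.68 + 854.46 - 3387.94 = -4149.16
Services: -186.32 + 512.78 - 117.31 = 209.15
Trade balance = -4149.16 + 209.15 = -3940.01
(Excluded from the trade balance — financial account: sale of domestic government bonds to non-residents 789.51, purchases of foreign government bonds by domestic residents 1157.99, foreign purchases of domestic corporate bonds 901.30; capital account: debt forgiveness received from foreign official creditors 147.18, acquisition of foreign patents and trademarks (non-produced assets) 71.46; primary income: compensation earned by residents employed abroad 273.44, profits repatriated by foreign-owned firms operating domestically 268.40; secondary income: official foreign aid grants received (current) 264.37.)

-3940.01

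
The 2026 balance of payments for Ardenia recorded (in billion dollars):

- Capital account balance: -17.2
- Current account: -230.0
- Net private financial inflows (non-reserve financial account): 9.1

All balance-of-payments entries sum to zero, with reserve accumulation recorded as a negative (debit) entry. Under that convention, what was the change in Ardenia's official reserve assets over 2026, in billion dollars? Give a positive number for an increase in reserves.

-238.1

Official reserve transactions balance = -((-230.0) + (-17.2) + 9.1) = 238.1
An accumulation of reserves is recorded as a debit (negative entry), so the change in the stock of reserves is the negative of that balance.
Change in official reserves = -(238.1) = -238.1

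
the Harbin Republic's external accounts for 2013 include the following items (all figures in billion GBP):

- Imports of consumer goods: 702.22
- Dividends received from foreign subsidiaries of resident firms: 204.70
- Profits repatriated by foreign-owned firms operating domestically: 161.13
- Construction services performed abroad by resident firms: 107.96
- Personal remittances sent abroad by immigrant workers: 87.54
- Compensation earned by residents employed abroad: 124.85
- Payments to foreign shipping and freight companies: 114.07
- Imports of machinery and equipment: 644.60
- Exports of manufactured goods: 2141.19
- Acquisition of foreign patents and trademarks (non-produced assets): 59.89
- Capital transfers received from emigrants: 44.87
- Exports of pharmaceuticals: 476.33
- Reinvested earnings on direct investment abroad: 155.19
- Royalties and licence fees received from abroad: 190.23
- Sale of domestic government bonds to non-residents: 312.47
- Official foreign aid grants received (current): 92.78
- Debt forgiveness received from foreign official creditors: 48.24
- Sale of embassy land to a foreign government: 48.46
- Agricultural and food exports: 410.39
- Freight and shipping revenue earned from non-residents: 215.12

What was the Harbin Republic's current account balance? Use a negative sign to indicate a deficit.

2409.18

Goods: 410.39 - 702.22 + 2141.19 - 644.60 + 476.33 = 1681.09
Services: 107.96 - 114.07 + 190.23 + 215.12 = 399.24
Primary income: 204.70 + 124.85 + 155.19 - 161.13 = 323.61
Secondary income: -87.54 + 92.78 = 5.24
Current account = 1681.09 + 399.24 + 323.61 + 5.24 = 2409.18
(Excluded from the current account — capital account: acquisition of foreign patents and trademarks (non-produced assets) 59.89, capital transfers received from emigrants 44.87, debt forgiveness received from foreign official creditors 48.24, sale of embassy land to a foreign government 48.46; financial account: sale of domestic government bonds to non-residents 312.47.)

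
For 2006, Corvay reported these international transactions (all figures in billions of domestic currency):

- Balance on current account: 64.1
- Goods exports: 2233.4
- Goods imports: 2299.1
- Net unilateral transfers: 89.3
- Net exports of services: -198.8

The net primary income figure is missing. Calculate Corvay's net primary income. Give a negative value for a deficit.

Current account = goods balance + services balance + net primary income + net secondary income
Sum of the known components = -175.2
Net primary income = CA - (known components) = 64.1 - (-175.2) = 239.3

239.3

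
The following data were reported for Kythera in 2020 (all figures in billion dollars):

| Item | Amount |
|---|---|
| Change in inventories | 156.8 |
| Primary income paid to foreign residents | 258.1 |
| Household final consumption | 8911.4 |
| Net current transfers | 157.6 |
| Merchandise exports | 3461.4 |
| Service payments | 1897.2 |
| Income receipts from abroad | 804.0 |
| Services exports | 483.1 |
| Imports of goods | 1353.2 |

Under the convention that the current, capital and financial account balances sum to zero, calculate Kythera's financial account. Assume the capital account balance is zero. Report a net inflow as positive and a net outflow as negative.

-1397.6

Goods balance = 3461.4 - 1353.2 = 2108.2
Services balance = 483.1 - 1897.2 = -1414.1
Trade balance (goods + services) = 2108.2 + (-1414.1) = 694.1
Net primary income = 804.0 - 258.1 = 545.9
Net secondary income = 157.6
Current account = 694.1 + 545.9 + 157.6 = 1397.6
Financial account = -(1397.6) = -1397.6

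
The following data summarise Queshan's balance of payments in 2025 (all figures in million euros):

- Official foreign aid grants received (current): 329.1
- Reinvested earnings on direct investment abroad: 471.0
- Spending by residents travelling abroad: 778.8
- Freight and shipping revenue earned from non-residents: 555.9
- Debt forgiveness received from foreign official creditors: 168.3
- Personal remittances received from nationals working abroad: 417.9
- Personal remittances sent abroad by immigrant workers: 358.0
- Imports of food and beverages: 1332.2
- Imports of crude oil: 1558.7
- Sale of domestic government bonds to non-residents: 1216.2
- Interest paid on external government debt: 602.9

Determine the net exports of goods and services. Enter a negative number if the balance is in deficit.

Goods: -1558.7 - 1332.2 = -2890.9
Services: -778.8 + 555.9 = -222.9
Trade balance = -2890.9 + (-222.9) = -3113.8
(Excluded from the trade balance — secondary income: official foreign aid grants received (current) 329.1, personal remittances received from nationals working abroad 417.9, personal remittances sent abroad by immigrant workers 358.0; primary income: reinvested earnings on direct investment abroad 471.0, interest paid on external government debt 602.9; capital account: debt forgiveness received from foreign official creditors 168.3; financial account: sale of domestic government bonds to non-residents 1216.2.)

-3113.8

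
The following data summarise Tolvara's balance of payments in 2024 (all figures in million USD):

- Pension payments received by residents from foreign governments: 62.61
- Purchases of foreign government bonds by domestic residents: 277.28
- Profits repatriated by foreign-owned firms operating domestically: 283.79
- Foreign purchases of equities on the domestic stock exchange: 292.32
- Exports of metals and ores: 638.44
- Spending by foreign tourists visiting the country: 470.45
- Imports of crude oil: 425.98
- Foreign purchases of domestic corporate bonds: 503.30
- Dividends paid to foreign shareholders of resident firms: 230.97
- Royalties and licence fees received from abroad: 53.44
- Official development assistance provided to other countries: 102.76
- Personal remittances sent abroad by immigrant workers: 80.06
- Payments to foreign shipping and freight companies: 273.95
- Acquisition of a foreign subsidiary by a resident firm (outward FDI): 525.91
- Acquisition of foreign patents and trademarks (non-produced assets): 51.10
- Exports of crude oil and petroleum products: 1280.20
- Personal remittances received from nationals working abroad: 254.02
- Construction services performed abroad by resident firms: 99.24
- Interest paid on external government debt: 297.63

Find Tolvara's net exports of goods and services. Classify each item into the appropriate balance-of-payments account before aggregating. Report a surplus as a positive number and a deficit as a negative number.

1841.84

Goods: 1280.20 + 638.44 - 425.98 = 1492.66
Services: -273.95 + 99.24 + 53.44 + 470.45 = 349.18
Trade balance = 1492.66 + 349.18 = 1841.84
(Excluded from the trade balance — secondary income: pension payments received by residents from foreign governments 62.61, official development assistance provided to other countries 102.76, personal remittances sent abroad by immigrant workers 80.06, personal remittances received from nationals working abroad 254.02; financial account: purchases of foreign government bonds by domestic residents 277.28, foreign purchases of equities on the domestic stock exchange 292.32, foreign purchases of domestic corporate bonds 503.30, acquisition of a foreign subsidiary by a resident firm (outward FDI) 525.91; primary income: profits repatriated by foreign-owned firms operating domestically 283.79, dividends paid to foreign shareholders of resident firms 230.97, interest paid on external government debt 297.63; capital account: acquisition of foreign patents and trademarks (non-produced assets) 51.10.)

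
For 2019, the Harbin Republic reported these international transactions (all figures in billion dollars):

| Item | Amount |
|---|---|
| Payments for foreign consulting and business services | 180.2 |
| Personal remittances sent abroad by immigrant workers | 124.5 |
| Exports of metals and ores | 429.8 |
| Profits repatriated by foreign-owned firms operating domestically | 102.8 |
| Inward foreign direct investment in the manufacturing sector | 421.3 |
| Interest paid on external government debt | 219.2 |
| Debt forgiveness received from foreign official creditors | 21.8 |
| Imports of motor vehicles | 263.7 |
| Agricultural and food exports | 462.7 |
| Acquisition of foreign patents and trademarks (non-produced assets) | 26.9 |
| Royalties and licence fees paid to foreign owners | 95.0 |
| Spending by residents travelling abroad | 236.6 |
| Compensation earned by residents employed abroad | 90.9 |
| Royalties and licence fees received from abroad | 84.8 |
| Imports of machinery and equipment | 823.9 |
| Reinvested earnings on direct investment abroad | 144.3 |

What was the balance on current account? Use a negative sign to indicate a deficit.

-833.4

Goods: -823.9 + 429.8 + 462.7 - 263.7 = -195.1
Services: 84.8 - 180.2 - 95.0 - 236.6 = -427.0
Primary income: 90.9 - 102.8 + 144.3 - 219.2 = -86.8
Secondary income: -124.5
Current account = (-195.1) + (-427.0) + (-86.8) + (-124.5) = -833.4
(Excluded from the current account — financial account: inward foreign direct investment in the manufacturing sector 421.3; capital account: debt forgiveness received from foreign official creditors 21.8, acquisition of foreign patents and trademarks (non-produced assets) 26.9.)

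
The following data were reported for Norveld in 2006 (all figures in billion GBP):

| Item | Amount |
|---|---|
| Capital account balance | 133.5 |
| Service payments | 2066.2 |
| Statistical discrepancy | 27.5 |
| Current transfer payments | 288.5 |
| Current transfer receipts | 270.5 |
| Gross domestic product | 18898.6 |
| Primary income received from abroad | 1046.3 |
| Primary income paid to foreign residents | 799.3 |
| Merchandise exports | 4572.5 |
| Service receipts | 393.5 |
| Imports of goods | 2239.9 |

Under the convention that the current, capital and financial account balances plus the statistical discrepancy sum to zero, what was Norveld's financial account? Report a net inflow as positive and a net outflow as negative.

Goods balance = 4572.5 - 2239.9 = 2332.6
Services balance = 393.5 - 2066.2 = -1672.7
Trade balance (goods + services) = 2332.6 + (-1672.7) = 659.9
Net primary income = 1046.3 - 799.3 = 247.0
Net secondary income = 270.5 - 288.5 = -18.0
Current account = 659.9 + 247.0 + (-18.0) = 888.9
Financial account = -(888.9 + 133.5 + 27.5) = -1049.9

-1049.9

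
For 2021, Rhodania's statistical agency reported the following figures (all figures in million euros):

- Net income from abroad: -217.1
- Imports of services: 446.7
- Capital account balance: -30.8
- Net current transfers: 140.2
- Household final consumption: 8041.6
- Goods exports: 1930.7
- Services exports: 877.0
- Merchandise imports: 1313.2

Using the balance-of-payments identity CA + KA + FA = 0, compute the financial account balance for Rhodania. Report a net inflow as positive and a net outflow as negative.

-940.1

Goods balance = 1930.7 - 1313.2 = 617.5
Services balance = 877.0 - 446.7 = 430.3
Trade balance (goods + services) = 617.5 + 430.3 = 1047.8
Net primary income = -217.1
Net secondary income = 140.2
Current account = 1047.8 + (-217.1) + 140.2 = 970.9
Financial account = -(970.9 + (-30.8)) = -940.1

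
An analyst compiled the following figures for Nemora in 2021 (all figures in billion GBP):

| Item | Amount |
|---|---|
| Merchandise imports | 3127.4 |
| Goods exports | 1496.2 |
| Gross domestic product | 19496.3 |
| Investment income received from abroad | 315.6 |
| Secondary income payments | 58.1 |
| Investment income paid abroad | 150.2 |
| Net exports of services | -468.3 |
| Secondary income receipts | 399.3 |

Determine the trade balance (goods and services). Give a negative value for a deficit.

Goods balance = 1496.2 - 3127.4 = -1631.2
Services balance = -468.3
Trade balance (goods + services) = -1631.2 + (-468.3) = -2099.5

-2099.5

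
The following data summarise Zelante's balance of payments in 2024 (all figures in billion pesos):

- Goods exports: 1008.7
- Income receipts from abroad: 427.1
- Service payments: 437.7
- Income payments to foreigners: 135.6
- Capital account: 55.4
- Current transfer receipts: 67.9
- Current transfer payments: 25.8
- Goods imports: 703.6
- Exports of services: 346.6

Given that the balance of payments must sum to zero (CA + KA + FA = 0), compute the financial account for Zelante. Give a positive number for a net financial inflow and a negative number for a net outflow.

Goods balance = 1008.7 - 703.6 = 305.1
Services balance = 346.6 - 437.7 = -91.1
Trade balance (goods + services) = 305.1 + (-91.1) = 214.0
Net primary income = 427.1 - 135.6 = 291.5
Net secondary income = 67.9 - 25.8 = 42.1
Current account = 214.0 + 291.5 + 42.1 = 547.6
Financial account = -(547.6 + 55.4) = -603.0

-603.0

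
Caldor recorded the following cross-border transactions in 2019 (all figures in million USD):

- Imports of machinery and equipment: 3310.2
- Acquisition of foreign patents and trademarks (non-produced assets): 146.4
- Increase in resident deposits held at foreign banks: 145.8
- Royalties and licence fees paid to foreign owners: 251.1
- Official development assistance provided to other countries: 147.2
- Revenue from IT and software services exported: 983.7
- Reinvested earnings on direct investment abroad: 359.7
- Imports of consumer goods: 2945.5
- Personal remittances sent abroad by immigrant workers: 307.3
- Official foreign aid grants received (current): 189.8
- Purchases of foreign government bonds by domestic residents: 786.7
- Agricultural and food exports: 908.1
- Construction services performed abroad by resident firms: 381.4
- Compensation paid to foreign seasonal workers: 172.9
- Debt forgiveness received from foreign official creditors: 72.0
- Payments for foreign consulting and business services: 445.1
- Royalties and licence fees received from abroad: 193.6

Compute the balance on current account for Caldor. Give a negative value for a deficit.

Goods: -3310.2 + 908.1 - 2945.5 = -5347.6
Services: -251.1 + 193.6 + 381.4 - 445.1 + 983.7 = 862.5
Primary income: 359.7 - 172.9 = 186.8
Secondary income: -307.3 + 189.8 - 147.2 = -264.7
Current account = (-5347.6) + 862.5 + 186.8 + (-264.7) = -4563.0
(Excluded from the current account — capital account: acquisition of foreign patents and trademarks (non-produced assets) 146.4, debt forgiveness received from foreign official creditors 72.0; financial account: increase in resident deposits held at foreign banks 145.8, purchases of foreign government bonds by domestic residents 786.7.)

-4563.0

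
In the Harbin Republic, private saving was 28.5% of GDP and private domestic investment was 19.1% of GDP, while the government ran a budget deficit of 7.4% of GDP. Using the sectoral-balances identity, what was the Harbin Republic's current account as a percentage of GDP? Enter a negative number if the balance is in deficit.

By the sectoral-balances identity, CA = (S_private - I) + (T - G).
Private balance = 28.5 - 19.1 = 9.4
Government balance (T - G) = -7.4
CA = 9.4 + (-7.4) = 2.0

2.0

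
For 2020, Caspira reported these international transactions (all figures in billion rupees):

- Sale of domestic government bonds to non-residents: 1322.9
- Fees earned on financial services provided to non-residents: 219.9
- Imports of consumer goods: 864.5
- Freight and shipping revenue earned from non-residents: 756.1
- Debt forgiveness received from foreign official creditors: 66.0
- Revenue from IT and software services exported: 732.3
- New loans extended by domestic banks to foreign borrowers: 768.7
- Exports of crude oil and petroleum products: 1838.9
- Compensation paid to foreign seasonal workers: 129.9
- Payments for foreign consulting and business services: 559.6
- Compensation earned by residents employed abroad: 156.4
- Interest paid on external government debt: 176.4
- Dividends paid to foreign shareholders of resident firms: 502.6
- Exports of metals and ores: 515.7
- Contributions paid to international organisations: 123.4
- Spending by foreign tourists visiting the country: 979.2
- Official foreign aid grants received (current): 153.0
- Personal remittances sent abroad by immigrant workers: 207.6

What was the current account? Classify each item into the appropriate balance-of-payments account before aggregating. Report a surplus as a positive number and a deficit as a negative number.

Goods: 515.7 - 864.5 + 1838.9 = 1490.1
Services: 756.1 - 559.6 + 219.9 + 979.2 + 732.3 = 2127.9
Primary income: 156.4 - 129.9 - 176.4 - 502.6 = -652.5
Secondary income: 153.0 - 123.4 - 207.6 = -178.0
Current account = 1490.1 + 2127.9 + (-652.5) + (-178.0) = 2787.5
(Excluded from the current account — financial account: sale of domestic government bonds to non-residents 1322.9, new loans extended by domestic banks to foreign borrowers 768.7; capital account: debt forgiveness received from foreign official creditors 66.0.)

2787.5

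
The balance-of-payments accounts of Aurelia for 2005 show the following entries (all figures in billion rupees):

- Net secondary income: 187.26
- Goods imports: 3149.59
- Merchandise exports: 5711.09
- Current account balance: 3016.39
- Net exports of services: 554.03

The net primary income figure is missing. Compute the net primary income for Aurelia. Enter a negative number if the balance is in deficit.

Current account = goods balance + services balance + net primary income + net secondary income
Sum of the known components = 3302.79
Net primary income = CA - (known components) = 3016.39 - 3302.79 = -286.40

-286.40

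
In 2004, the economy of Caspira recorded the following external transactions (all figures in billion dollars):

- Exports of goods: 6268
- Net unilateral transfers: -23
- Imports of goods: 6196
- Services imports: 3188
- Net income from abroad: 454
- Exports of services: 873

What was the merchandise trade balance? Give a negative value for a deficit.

72

Goods balance = 6268 - 6196 = 72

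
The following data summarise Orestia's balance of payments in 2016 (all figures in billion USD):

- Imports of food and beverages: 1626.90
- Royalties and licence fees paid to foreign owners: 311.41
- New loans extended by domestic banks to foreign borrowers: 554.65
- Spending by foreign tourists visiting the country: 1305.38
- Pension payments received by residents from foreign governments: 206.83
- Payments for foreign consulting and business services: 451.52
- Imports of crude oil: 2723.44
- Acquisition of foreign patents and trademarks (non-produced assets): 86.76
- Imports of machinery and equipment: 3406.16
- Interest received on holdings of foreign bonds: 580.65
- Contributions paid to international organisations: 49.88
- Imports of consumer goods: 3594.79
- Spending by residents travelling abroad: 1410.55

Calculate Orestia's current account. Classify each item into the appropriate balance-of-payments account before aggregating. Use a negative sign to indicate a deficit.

-11481.79

Goods: -1626.90 - 3406.16 - 2723.44 - 3594.79 = -11351.29
Services: -451.52 - 1410.55 + 1305.38 - 311.41 = -868.10
Primary income: 580.65
Secondary income: 206.83 - 49.88 = 156.95
Current account = (-11351.29) + (-868.10) + 580.65 + 156.95 = -11481.79
(Excluded from the current account — financial account: new loans extended by domestic banks to foreign borrowers 554.65; capital account: acquisition of foreign patents and trademarks (non-produced assets) 86.76.)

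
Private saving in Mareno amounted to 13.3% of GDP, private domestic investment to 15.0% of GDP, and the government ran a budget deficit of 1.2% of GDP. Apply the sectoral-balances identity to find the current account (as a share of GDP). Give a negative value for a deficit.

By the sectoral-balances identity, CA = (S_private - I) + (T - G).
Private balance = 13.3 - 15.0 = -1.7
Government balance (T - G) = -1.2
CA = -1.7 + (-1.2) = -2.9

-2.9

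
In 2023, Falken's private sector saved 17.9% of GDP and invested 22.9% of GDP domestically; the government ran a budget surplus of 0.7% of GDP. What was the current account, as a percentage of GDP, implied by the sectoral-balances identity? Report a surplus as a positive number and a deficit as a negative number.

By the sectoral-balances identity, CA = (S_private - I) + (T - G).
Private balance = 17.9 - 22.9 = -5.0
Government balance (T - G) = 0.7
CA = -5.0 + 0.7 = -4.3

-4.3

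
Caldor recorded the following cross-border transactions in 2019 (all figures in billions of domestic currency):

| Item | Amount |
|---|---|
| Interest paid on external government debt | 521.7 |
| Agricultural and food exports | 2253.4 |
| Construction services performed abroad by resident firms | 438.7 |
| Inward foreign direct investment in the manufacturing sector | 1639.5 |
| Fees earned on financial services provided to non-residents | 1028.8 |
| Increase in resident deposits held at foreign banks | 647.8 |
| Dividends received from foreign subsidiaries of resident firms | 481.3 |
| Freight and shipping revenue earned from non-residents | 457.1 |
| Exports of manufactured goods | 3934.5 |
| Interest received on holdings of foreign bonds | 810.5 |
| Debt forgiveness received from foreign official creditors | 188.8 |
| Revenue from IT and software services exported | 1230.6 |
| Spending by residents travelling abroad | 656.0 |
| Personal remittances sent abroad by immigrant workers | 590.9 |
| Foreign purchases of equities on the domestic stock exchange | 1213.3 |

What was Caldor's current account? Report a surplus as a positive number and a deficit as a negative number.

8866.3

Goods: 2253.4 + 3934.5 = 6187.9
Services: -656.0 + 438.7 + 1230.6 + 457.1 + 1028.8 = 2499.2
Primary income: 481.3 + 810.5 - 521.7 = 770.1
Secondary income: -590.9
Current account = 6187.9 + 2499.2 + 770.1 + (-590.9) = 8866.3
(Excluded from the current account — financial account: inward foreign direct investment in the manufacturing sector 1639.5, increase in resident deposits held at foreign banks 647.8, foreign purchases of equities on the domestic stock exchange 1213.3; capital account: debt forgiveness received from foreign official creditors 188.8.)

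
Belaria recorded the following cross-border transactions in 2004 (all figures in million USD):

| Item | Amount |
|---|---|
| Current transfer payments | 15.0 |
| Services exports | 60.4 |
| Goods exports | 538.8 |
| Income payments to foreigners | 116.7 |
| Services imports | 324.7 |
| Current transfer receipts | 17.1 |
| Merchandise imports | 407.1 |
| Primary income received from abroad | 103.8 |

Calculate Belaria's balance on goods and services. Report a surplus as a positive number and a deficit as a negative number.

Goods balance = 538.8 - 407.1 = 131.7
Services balance = 60.4 - 324.7 = -264.3
Trade balance (goods + services) = 131.7 + (-264.3) = -132.6

-132.6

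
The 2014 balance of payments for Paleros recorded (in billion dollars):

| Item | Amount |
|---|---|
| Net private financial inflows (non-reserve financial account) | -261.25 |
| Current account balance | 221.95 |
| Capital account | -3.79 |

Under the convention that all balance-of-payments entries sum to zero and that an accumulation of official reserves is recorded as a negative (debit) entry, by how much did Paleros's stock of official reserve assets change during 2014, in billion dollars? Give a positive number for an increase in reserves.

-43.09

Official reserve transactions balance = -(221.95 + (-3.79) + (-261.25)) = 43.09
An accumulation of reserves is recorded as a debit (negative entry), so the change in the stock of reserves is the negative of that balance.
Change in official reserves = -(43.09) = -43.09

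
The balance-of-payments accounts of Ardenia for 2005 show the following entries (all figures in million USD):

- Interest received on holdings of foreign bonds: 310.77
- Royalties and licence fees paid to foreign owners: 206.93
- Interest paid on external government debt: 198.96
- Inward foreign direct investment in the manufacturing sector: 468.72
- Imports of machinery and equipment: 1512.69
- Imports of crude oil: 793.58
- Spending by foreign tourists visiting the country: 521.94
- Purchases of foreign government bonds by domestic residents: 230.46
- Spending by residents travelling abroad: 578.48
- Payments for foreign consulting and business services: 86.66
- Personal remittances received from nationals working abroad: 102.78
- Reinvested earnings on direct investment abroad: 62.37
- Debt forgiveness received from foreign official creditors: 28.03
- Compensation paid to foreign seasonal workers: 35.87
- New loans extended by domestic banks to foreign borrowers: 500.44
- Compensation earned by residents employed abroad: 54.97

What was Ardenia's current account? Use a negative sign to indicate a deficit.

Goods: -1512.69 - 793.58 = -2306.27
Services: 521.94 - 578.48 - 86.66 - 206.93 = -350.13
Primary income: 54.97 - 198.96 - 35.87 + 310.77 + 62.37 = 193.28
Secondary income: 102.78
Current account = (-2306.27) + (-350.13) + 193.28 + 102.78 = -2360.34
(Excluded from the current account — financial account: inward foreign direct investment in the manufacturing sector 468.72, purchases of foreign government bonds by domestic residents 230.46, new loans extended by domestic banks to foreign borrowers 500.44; capital account: debt forgiveness received from foreign official creditors 28.03.)

-2360.34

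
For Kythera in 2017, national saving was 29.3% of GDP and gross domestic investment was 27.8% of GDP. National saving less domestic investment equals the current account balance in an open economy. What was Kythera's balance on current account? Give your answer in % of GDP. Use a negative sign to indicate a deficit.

CA = S - I = 29.3 - 27.8 = 1.5

1.5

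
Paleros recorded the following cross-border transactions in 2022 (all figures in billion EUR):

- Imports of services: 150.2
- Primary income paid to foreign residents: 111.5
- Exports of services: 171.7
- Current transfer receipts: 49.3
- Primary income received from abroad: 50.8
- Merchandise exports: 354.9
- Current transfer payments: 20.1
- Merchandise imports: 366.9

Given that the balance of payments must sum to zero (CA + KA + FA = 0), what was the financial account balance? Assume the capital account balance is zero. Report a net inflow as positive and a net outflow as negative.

22.0

Goods balance = 354.9 - 366.9 = -12.0
Services balance = 171.7 - 150.2 = 21.5
Trade balance (goods + services) = -12.0 + 21.5 = 9.5
Net primary income = 50.8 - 111.5 = -60.7
Net secondary income = 49.3 - 20.1 = 29.2
Current account = 9.5 + (-60.7) + 29.2 = -22.0
Financial account = -(-22.0) = 22.0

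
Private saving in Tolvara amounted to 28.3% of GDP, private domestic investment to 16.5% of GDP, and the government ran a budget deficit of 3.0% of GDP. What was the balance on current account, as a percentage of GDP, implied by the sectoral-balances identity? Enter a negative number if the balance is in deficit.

8.8

By the sectoral-balances identity, CA = (S_private - I) + (T - G).
Private balance = 28.3 - 16.5 = 11.8
Government balance (T - G) = -3.0
CA = 11.8 + (-3.0) = 8.8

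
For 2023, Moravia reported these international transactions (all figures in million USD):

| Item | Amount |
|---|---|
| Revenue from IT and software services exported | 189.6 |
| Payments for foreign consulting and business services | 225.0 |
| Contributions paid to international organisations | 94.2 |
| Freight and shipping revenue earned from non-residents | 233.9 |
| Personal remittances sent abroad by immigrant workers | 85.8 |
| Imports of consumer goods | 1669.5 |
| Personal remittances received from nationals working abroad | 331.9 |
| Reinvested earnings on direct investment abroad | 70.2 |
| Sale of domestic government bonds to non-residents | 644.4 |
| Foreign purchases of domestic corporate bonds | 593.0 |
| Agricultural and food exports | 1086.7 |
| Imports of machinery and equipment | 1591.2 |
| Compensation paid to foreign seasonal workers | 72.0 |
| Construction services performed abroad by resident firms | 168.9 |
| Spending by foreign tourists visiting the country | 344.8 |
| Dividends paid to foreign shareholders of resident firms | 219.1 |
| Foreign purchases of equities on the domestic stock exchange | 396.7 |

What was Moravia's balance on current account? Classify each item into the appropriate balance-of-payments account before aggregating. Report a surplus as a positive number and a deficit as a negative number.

-1530.8

Goods: -1669.5 - 1591.2 + 1086.7 = -2174.0
Services: 233.9 + 168.9 + 344.8 + 189.6 - 225.0 = 712.2
Primary income: -219.1 + 70.2 - 72.0 = -220.9
Secondary income: 331.9 - 94.2 - 85.8 = 151.9
Current account = (-2174.0) + 712.2 + (-220.9) + 151.9 = -1530.8
(Excluded from the current account — financial account: sale of domestic government bonds to non-residents 644.4, foreign purchases of domestic corporate bonds 593.0, foreign purchases of equities on the domestic stock exchange 396.7.)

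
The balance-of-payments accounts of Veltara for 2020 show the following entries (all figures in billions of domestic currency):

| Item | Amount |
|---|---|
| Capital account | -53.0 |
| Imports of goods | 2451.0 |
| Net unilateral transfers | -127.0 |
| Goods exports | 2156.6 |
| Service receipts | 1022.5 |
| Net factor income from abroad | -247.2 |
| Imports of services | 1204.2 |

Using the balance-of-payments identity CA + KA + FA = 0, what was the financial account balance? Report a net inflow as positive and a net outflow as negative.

903.3

Goods balance = 2156.6 - 2451.0 = -294.4
Services balance = 1022.5 - 1204.2 = -181.7
Trade balance (goods + services) = -294.4 + (-181.7) = -476.1
Net primary income = -247.2
Net secondary income = -127.0
Current account = -476.1 + (-247.2) + (-127.0) = -850.3
Financial account = -(-850.3 + (-53.0)) = 903.3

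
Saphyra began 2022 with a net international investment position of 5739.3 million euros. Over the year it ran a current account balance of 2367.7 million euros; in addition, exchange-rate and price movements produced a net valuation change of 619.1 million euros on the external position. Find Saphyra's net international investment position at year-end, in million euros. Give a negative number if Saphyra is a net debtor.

8726.1

Change in NIIP = current account + net valuation change = 2367.7 + 619.1 = 2986.8
End-of-year NIIP = 5739.3 + 2986.8 = 8726.1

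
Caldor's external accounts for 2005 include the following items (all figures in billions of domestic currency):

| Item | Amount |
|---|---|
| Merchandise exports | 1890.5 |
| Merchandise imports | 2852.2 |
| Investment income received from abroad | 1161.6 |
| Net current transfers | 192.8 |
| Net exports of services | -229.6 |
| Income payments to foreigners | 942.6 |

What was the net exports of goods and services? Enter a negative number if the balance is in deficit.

-1191.3

Goods balance = 1890.5 - 2852.2 = -961.7
Services balance = -229.6
Trade balance (goods + services) = -961.7 + (-229.6) = -1191.3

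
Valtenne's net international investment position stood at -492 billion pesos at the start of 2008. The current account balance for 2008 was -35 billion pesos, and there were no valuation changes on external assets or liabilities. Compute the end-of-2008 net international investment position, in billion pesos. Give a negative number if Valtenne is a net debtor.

-527

With no valuation effects, change in NIIP = current account = -35
End-of-year NIIP = -492 + (-35) = -527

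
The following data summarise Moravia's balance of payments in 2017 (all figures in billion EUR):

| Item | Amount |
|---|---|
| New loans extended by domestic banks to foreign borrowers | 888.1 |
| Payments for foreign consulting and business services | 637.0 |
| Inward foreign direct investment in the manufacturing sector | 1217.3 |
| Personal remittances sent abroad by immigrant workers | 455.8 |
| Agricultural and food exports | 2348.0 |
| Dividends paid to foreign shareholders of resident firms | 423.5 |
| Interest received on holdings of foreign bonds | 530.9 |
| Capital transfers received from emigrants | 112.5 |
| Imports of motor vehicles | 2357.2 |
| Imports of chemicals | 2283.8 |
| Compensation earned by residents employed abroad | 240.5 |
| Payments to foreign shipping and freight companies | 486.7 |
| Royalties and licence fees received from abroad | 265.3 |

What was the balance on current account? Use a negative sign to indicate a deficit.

-3259.3

Goods: -2357.2 + 2348.0 - 2283.8 = -2293.0
Services: 265.3 - 637.0 - 486.7 = -858.4
Primary income: -423.5 + 530.9 + 240.5 = 347.9
Secondary income: -455.8
Current account = (-2293.0) + (-858.4) + 347.9 + (-455.8) = -3259.3
(Excluded from the current account — financial account: new loans extended by domestic banks to foreign borrowers 888.1, inward foreign direct investment in the manufacturing sector 1217.3; capital account: capital transfers received from emigrants 112.5.)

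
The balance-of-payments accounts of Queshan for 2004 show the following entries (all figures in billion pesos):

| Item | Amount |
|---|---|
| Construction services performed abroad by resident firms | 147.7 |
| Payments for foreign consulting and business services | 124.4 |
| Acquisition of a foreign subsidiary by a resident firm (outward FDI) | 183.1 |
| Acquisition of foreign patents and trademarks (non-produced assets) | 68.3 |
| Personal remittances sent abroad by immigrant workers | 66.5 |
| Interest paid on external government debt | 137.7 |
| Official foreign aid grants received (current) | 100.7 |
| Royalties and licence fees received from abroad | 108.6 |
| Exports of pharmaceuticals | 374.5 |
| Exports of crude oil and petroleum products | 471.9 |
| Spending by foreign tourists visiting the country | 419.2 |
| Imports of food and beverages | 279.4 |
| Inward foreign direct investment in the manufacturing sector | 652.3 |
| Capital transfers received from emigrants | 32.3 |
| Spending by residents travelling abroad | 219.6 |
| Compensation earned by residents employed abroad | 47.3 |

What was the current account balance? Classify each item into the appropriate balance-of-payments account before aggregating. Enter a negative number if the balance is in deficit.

Goods: 471.9 - 279.4 + 374.5 = 567.0
Services: 147.7 - 219.6 + 419.2 + 108.6 - 124.4 = 331.5
Primary income: -137.7 + 47.3 = -90.4
Secondary income: 100.7 - 66.5 = 34.2
Current account = 567.0 + 331.5 + (-90.4) + 34.2 = 842.3
(Excluded from the current account — financial account: acquisition of a foreign subsidiary by a resident firm (outward FDI) 183.1, inward foreign direct investment in the manufacturing sector 652.3; capital account: acquisition of foreign patents and trademarks (non-produced assets) 68.3, capital transfers received from emigrants 32.3.)

842.3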